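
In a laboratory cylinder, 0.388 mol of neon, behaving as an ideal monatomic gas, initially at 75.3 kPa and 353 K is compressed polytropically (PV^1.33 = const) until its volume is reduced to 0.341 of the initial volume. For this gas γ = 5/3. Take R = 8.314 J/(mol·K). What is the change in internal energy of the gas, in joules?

V₁ = nRT₁/P₁ = 0.388×8.314×353/75.3 = 15.1 L.
Polytropic n=1.33: T₂ = T₁(V₁/V₂)^(n−1) = 353×(2.93)^0.33 = 503 K; P₂ = P₁(V₁/V₂)^n = 315 kPa.
For an ideal gas ΔU = nCvΔT with Cv = (3/2)R = 12.5 J/(mol·K).
ΔU = 0.388×12.5×(503−353) = 728 J.

728 J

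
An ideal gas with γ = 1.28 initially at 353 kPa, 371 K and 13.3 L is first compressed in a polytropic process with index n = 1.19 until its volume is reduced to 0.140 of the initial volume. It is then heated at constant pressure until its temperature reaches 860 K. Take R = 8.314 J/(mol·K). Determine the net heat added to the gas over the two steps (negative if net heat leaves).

15000 J

n = P₁V₁/(RT₁) = 353×13.3/(8.314×371) = 1.52 mol.
Step 1 — Polytropic n=1.19: T₂ = T₁(V₁/V₂)^(n−1) = 371×(7.14)^0.19 = 539 K; P₂ = P₁(V₁/V₂)^n = 3660 kPa.
W = (P₁V₁−P₂V₂)/(n−1) = (353×13.3−3660×1.86)/0.19 = -11200 J.
ΔU = nCvΔT = 1.52×29.7×(539−371) = 7590 J.
Q = ΔU + W = -3600 J.
State after step 1: P = 3660 kPa, V = 1.86 L, T = 539 K.
Step 2 — Isobaric: P stays 3660 kPa; V/T = const ⇒ T₂ = 860 K, V₂ = 2.97 L.
W = PΔV = 3660×(2.97−1.86) kPa·L = 4060 J.
ΔU = nCvΔT = 1.52×29.7×(860−539) = 14500 J.
Q = ΔU + W = nCpΔT = 18600 J.
Net over both steps: W = -7130 J, Q = 15000 J, ΔU = 22100 J.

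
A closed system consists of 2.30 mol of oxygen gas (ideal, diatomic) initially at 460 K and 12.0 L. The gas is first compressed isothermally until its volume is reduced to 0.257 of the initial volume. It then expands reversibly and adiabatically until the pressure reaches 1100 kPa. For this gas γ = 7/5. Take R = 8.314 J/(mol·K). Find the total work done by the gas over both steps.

P₁ = nRT₁/V₁ = 2.30×8.314×460/12.0 = 733 kPa.
Step 1 — Isothermal: T stays 460 K; PV = const ⇒ V₂ = 3.08 L, P₂ = 2850 kPa.
ΔU = 0 (ideal gas, T constant).
W = nRT ln(V₂/V₁) = 2.30×8.314×460×ln(0.257) = -12000 J.
Q = ΔU + W = -12000 J.
State after step 1: P = 2850 kPa, V = 3.08 L, T = 460 K.
Step 2 — Adiabatic: T₂/T₁ = (P₂/P₁)^((γ−1)/γ) ⇒ T₂ = 460×(0.386)^0.286 = 350 K; V₂ = 6.09 L.
ΔU = nCvΔT = 2.30×20.8×(350−460) = -5240 J.
Q = 0 for an adiabatic process, so W = −ΔU = 5240 J.
Net over both steps: W = -6710 J, Q = -12000 J, ΔU = -5240 J.

-6710 J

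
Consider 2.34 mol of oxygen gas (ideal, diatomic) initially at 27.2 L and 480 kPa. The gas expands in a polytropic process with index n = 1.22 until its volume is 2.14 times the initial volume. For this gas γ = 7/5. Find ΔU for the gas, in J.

-5030 J

T₁ = P₁V₁/(nR) = 480×27.2/(2.34×8.314) = 671 K.
Polytropic n=1.22: T₂ = T₁(V₁/V₂)^(n−1) = 671×(0.467)^0.22 = 568 K; P₂ = P₁(V₁/V₂)^n = 190 kPa.
For an ideal gas ΔU = nCvΔT with Cv = (5/2)R = 20.8 J/(mol·K).
ΔU = 2.34×20.8×(568−671) = -5030 J.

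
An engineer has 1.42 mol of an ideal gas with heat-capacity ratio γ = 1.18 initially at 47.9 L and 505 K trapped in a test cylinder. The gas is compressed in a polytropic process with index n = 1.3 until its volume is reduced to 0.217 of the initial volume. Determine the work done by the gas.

-11600 J

P₁ = nRT₁/V₁ = 1.42×8.314×505/47.9 = 124 kPa.
Polytropic n=1.3: T₂ = T₁(V₁/V₂)^(n−1) = 505×(4.61)^0.30 = 799 K; P₂ = P₁(V₁/V₂)^n = 907 kPa.
W = (P₁V₁−P₂V₂)/(n−1) = (124×47.9−907×10.4)/0.30 = -11600 J.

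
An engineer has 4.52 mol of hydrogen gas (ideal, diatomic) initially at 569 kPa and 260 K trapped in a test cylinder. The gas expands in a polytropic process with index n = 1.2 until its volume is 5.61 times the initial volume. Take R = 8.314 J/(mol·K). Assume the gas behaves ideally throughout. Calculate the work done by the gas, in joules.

14300 J

V₁ = nRT₁/P₁ = 4.52×8.314×260/569 = 17.2 L.
Polytropic n=1.2: T₂ = T₁(V₁/V₂)^(n−1) = 260×(0.178)^0.20 = 184 K; P₂ = P₁(V₁/V₂)^n = 71.8 kPa.
W = (P₁V₁−P₂V₂)/(n−1) = (569×17.2−71.8×96.3)/0.20 = 14300 J.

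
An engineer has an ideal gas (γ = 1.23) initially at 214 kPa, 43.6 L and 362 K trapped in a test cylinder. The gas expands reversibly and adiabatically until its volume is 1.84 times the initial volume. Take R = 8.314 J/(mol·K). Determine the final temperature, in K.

Adiabatic: TV^(γ−1) = const ⇒ T₂ = 362×(0.543)^0.230 = 315 K; PV^γ = const ⇒ P₂ = 101 kPa.

315 K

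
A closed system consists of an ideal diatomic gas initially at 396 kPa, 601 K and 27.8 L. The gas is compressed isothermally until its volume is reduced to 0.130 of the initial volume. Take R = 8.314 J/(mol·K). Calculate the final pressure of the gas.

Isothermal: T stays 601 K; PV = const ⇒ V₂ = 3.61 L, P₂ = 3050 kPa.

3050 kPa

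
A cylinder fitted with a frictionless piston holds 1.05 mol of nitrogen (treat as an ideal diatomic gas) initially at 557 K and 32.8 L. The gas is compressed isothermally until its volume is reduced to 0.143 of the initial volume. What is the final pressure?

P₁ = nRT₁/V₁ = 1.05×8.314×557/32.8 = 148 kPa.
Isothermal: T stays 557 K; PV = const ⇒ V₂ = 4.69 L, P₂ = 1040 kPa.

1040 kPa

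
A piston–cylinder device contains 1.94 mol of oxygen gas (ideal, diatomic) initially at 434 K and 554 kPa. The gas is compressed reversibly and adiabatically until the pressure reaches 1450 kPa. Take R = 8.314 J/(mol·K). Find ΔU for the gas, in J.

V₁ = nRT₁/P₁ = 1.94×8.314×434/554 = 12.6 L.
Adiabatic: T₂/T₁ = (P₂/P₁)^((γ−1)/γ) ⇒ T₂ = 434×(2.62)^0.286 = 571 K; V₂ = 6.36 L.
For an ideal gas ΔU = nCvΔT with Cv = (5/2)R = 20.8 J/(mol·K).
ΔU = 1.94×20.8×(571−434) = 5540 J.

5540 J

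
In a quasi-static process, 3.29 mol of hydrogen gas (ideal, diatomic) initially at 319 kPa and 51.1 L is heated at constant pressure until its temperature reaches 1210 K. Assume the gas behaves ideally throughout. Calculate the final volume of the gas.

104 L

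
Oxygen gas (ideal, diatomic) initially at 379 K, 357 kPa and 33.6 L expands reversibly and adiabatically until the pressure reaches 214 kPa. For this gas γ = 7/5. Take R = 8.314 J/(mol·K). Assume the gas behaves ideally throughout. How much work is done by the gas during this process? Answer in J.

4080 J

n = P₁V₁/(RT₁) = 357×33.6/(8.314×379) = 3.81 mol.
Adiabatic: T₂/T₁ = (P₂/P₁)^((γ−1)/γ) ⇒ T₂ = 379×(0.599)^0.286 = 327 K; V₂ = 48.4 L.
ΔU = nCvΔT = 3.81×20.8×(327−379) = -4080 J.
Q = 0 for an adiabatic process, so W = −ΔU = 4080 J.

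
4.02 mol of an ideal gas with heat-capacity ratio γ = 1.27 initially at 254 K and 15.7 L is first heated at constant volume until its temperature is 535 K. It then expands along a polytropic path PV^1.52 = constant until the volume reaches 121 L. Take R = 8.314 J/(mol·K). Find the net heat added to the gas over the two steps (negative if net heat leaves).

P₁ = nRT₁/V₁ = 4.02×8.314×254/15.7 = 541 kPa.
Step 1 — Isochoric: V stays 15.7 L; P/T = const ⇒ T₂ = 535 K, P₂ = 1140 kPa.
W = 0 (no volume change).
ΔU = nCvΔT = 4.02×30.8×(535−254) = 34800 J.
Q = ΔU = 34800 J.
State after step 1: P = 1140 kPa, V = 15.7 L, T = 535 K.
Step 2 — Polytropic n=1.52: T₂ = T₁(V₁/V₂)^(n−1) = 535×(0.130)^0.52 = 185 K; P₂ = P₁(V₁/V₂)^n = 51.1 kPa.
W = (P₁V₁−P₂V₂)/(n−1) = (1140×15.7−51.1×121)/0.52 = 22500 J.
ΔU = nCvΔT = 4.02×30.8×(185−535) = -43300 J.
Q = ΔU + W = -20800 J.
Net over both steps: W = 22500 J, Q = 14000 J, ΔU = -8540 J.

14000 J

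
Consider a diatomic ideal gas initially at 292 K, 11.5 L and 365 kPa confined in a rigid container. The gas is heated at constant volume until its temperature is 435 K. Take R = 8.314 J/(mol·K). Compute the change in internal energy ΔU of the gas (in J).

n = P₁V₁/(RT₁) = 365×11.5/(8.314×292) = 1.73 mol.
Isochoric: V stays 11.5 L; P/T = const ⇒ T₂ = 435 K, P₂ = 544 kPa.
For an ideal gas ΔU = nCvΔT with Cv = (5/2)R = 20.8 J/(mol·K).
ΔU = 1.73×20.8×(435−292) = 5140 J.

5140 J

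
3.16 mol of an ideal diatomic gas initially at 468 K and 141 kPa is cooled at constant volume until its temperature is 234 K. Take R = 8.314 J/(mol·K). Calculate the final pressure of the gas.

V₁ = nRT₁/P₁ = 3.16×8.314×468/141 = 87.2 L.
Isochoric: V stays 87.2 L; P/T = const ⇒ T₂ = 234 K, P₂ = 70.5 kPa.

70.5 kPa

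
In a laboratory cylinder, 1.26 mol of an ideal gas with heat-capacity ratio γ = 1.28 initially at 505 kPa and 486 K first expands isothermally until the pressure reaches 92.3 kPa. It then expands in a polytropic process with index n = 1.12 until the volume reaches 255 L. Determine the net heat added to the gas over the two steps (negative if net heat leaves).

V₁ = nRT₁/P₁ = 1.26×8.314×486/505 = 10.1 L.
Step 1 — Isothermal: T stays 486 K; PV = const ⇒ V₂ = 55.2 L, P₂ = 92.3 kPa.
ΔU = 0 (ideal gas, T constant).
W = nRT ln(V₂/V₁) = 1.26×8.314×486×ln(5.47) = 8650 J.
Q = ΔU + W = 8650 J.
State after step 1: P = 92.3 kPa, V = 55.2 L, T = 486 K.
Step 2 — Polytropic n=1.12: T₂ = T₁(V₁/V₂)^(n−1) = 486×(0.216)^0.12 = 404 K; P₂ = P₁(V₁/V₂)^n = 16.6 kPa.
W = (P₁V₁−P₂V₂)/(n−1) = (92.3×55.2−16.6×255)/0.12 = 7120 J.
ΔU = nCvΔT = 1.26×29.7×(404−486) = -3050 J.
Q = ΔU + W = 4070 J.
Net over both steps: W = 15800 J, Q = 12700 J, ΔU = -3050 J.

12700 J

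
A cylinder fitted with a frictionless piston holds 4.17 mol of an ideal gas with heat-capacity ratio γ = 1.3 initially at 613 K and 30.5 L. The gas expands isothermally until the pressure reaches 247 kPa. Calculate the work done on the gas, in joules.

-22000 J

P₁ = nRT₁/V₁ = 4.17×8.314×613/30.5 = 697 kPa.
Isothermal: T stays 613 K; PV = const ⇒ V₂ = 86.0 L, P₂ = 247 kPa.
W = nRT ln(V₂/V₁) = 4.17×8.314×613×ln(2.82) = 22000 J.
Work done on the gas = −W_by = -22000 J.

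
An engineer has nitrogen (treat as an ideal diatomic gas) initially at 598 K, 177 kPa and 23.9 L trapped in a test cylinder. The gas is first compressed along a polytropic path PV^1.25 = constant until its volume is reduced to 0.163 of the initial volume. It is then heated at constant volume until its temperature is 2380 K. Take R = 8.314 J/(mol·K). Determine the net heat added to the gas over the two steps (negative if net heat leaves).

n = P₁V₁/(RT₁) = 177×23.9/(8.314×598) = 0.851 mol.
Step 1 — Polytropic n=1.25: T₂ = T₁(V₁/V₂)^(n−1) = 598×(6.13)^0.25 = 941 K; P₂ = P₁(V₁/V₂)^n = 1710 kPa.
W = (P₁V₁−P₂V₂)/(n−1) = (177×23.9−1710×3.90)/0.25 = -9710 J.
ΔU = nCvΔT = 0.851×20.8×(941−598) = 6070 J.
Q = ΔU + W = -3640 J.
State after step 1: P = 1710 kPa, V = 3.90 L, T = 941 K.
Step 2 — Isochoric: V stays 3.90 L; P/T = const ⇒ T₂ = 2380 K, P₂ = 4320 kPa.
W = 0 (no volume change).
ΔU = nCvΔT = 0.851×20.8×(2380−941) = 25400 J.
Q = ΔU = 25400 J.
Net over both steps: W = -9710 J, Q = 21800 J, ΔU = 31500 J.

21800 J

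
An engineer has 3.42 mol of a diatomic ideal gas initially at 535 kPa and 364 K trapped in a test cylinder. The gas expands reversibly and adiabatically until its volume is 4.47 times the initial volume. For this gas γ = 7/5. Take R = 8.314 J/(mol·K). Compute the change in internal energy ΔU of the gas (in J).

-11700 J

V₁ = nRT₁/P₁ = 3.42×8.314×364/535 = 19.3 L.
Adiabatic: TV^(γ−1) = const ⇒ T₂ = 364×(0.224)^0.400 = 200 K; PV^γ = const ⇒ P₂ = 65.8 kPa.
For an ideal gas ΔU = nCvΔT with Cv = (5/2)R = 20.8 J/(mol·K).
ΔU = 3.42×20.8×(200−364) = -11700 J.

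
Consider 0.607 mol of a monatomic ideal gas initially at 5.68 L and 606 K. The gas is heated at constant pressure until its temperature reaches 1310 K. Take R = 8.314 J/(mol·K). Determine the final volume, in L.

12.3 L

P₁ = nRT₁/V₁ = 0.607×8.314×606/5.68 = 538 kPa.
Isobaric: P stays 538 kPa; V/T = const ⇒ T₂ = 1310 K, V₂ = 12.3 L.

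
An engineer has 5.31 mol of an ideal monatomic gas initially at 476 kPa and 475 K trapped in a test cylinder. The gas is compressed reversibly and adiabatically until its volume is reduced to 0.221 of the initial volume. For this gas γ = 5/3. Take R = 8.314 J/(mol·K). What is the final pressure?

5890 kPa

V₁ = nRT₁/P₁ = 5.31×8.314×475/476 = 44.1 L.
Adiabatic: TV^(γ−1) = const ⇒ T₂ = 475×(4.52)^0.667 = 1300 K; PV^γ = const ⇒ P₂ = 5890 kPa.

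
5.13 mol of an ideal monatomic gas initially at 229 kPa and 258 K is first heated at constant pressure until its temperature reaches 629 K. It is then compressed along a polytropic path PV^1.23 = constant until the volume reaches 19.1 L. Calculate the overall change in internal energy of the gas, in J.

44600 J

V₁ = nRT₁/P₁ = 5.13×8.314×258/229 = 48.1 L.
Step 1 — Isobaric: P stays 229 kPa; V/T = const ⇒ T₂ = 629 K, V₂ = 117 L.
W = PΔV = 229×(117−48.1) kPa·L = 15800 J.
ΔU = nCvΔT = 5.13×12.5×(629−258) = 23700 J.
Q = ΔU + W = nCpΔT = 39600 J.
State after step 1: P = 229 kPa, V = 117 L, T = 629 K.
Step 2 — Polytropic n=1.23: T₂ = T₁(V₁/V₂)^(n−1) = 629×(6.13)^0.23 = 955 K; P₂ = P₁(V₁/V₂)^n = 2130 kPa.
W = (P₁V₁−P₂V₂)/(n−1) = (229×117−2130×19.1)/0.23 = -60400 J.
ΔU = nCvΔT = 5.13×12.5×(955−629) = 20800 J.
Q = ΔU + W = -39500 J.
Net over both steps: W = -44600 J, Q = 9.95 J, ΔU = 44600 J.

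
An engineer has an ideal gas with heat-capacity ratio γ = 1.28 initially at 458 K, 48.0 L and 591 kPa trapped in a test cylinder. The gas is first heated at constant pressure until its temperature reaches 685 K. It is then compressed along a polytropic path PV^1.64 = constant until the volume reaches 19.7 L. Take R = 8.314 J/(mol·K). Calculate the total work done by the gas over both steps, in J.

n = P₁V₁/(RT₁) = 591×48.0/(8.314×458) = 7.45 mol.
Step 1 — Isobaric: P stays 591 kPa; V/T = const ⇒ T₂ = 685 K, V₂ = 71.8 L.
W = PΔV = 591×(71.8−48.0) kPa·L = 14100 J.
ΔU = nCvΔT = 7.45×29.7×(685−458) = 50200 J.
Q = ΔU + W = nCpΔT = 64300 J.
State after step 1: P = 591 kPa, V = 71.8 L, T = 685 K.
Step 2 — Polytropic n=1.64: T₂ = T₁(V₁/V₂)^(n−1) = 685×(3.64)^0.64 = 1570 K; P₂ = P₁(V₁/V₂)^n = 4930 kPa.
W = (P₁V₁−P₂V₂)/(n−1) = (591×71.8−4930×19.7)/0.64 = -85400 J.
ΔU = nCvΔT = 7.45×29.7×(1570−685) = 195000 J.
Q = ΔU + W = 110000 J.
Net over both steps: W = -71300 J, Q = 174000 J, ΔU = 245000 J.

-71300 J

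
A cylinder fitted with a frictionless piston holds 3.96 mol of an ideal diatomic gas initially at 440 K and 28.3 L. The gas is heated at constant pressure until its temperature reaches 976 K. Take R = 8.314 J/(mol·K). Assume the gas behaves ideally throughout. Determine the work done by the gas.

17600 J

P₁ = nRT₁/V₁ = 3.96×8.314×440/28.3 = 512 kPa.
Isobaric: P stays 512 kPa; V/T = const ⇒ T₂ = 976 K, V₂ = 62.8 L.
W = PΔV = 512×(62.8−28.3) kPa·L = 17600 J.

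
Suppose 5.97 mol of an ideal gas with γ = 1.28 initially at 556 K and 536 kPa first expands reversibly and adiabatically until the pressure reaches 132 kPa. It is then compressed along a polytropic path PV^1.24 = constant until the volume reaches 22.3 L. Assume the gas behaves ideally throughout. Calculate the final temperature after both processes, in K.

V₁ = nRT₁/P₁ = 5.97×8.314×556/536 = 51.5 L.
Step 1 — Adiabatic: T₂/T₁ = (P₂/P₁)^((γ−1)/γ) ⇒ T₂ = 556×(0.246)^0.219 = 409 K; V₂ = 154 L.
ΔU = nCvΔT = 5.97×29.7×(409−556) = -26000 J.
Q = 0 for an adiabatic process, so W = −ΔU = 26000 J.
State after step 1: P = 132 kPa, V = 154 L, T = 409 K.
Step 2 — Polytropic n=1.24: T₂ = T₁(V₁/V₂)^(n−1) = 409×(6.90)^0.24 = 651 K; P₂ = P₁(V₁/V₂)^n = 1450 kPa.
W = (P₁V₁−P₂V₂)/(n−1) = (132×154−1450×22.3)/0.24 = -49900 J.
ΔU = nCvΔT = 5.97×29.7×(651−409) = 42800 J.
Q = ΔU + W = -7130 J.
Net over both steps: W = -23900 J, Q = -7130 J, ΔU = 16800 J.

651 K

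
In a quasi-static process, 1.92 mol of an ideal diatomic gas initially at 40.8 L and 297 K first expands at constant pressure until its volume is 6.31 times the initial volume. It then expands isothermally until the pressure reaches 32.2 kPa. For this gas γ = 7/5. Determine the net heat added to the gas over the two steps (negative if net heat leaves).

P₁ = nRT₁/V₁ = 1.92×8.314×297/40.8 = 116 kPa.
Step 1 — Isobaric: P stays 116 kPa; V/T = const ⇒ T₂ = 1870 K, V₂ = 257 L.
W = PΔV = 116×(257−40.8) kPa·L = 25200 J.
ΔU = nCvΔT = 1.92×20.8×(1870−297) = 62900 J.
Q = ΔU + W = nCpΔT = 88100 J.
State after step 1: P = 116 kPa, V = 257 L, T = 1870 K.
Step 2 — Isothermal: T stays 1870 K; PV = const ⇒ V₂ = 929 L, P₂ = 32.2 kPa.
ΔU = 0 (ideal gas, T constant).
W = nRT ln(V₂/V₁) = 1.92×8.314×1870×ln(3.61) = 38400 J.
Q = ΔU + W = 38400 J.
Net over both steps: W = 63600 J, Q = 127000 J, ΔU = 62900 J.

127000 J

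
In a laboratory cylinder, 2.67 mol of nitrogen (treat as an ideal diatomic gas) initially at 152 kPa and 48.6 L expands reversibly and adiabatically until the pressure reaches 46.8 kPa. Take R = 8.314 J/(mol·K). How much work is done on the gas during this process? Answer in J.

-5280 J

T₁ = P₁V₁/(nR) = 152×48.6/(2.67×8.314) = 333 K.
Adiabatic: T₂/T₁ = (P₂/P₁)^((γ−1)/γ) ⇒ T₂ = 333×(0.308)^0.286 = 238 K; V₂ = 113 L.
ΔU = nCvΔT = 2.67×20.8×(238−333) = -5280 J.
Q = 0 for an adiabatic process, so W = −ΔU = 5280 J.
Work done on the gas = −W_by = -5280 J.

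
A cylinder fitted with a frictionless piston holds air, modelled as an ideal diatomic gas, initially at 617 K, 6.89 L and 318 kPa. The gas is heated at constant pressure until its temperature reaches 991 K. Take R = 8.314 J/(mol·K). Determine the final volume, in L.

Isobaric: P stays 318 kPa; V/T = const ⇒ T₂ = 991 K, V₂ = 11.1 L.

11.1 L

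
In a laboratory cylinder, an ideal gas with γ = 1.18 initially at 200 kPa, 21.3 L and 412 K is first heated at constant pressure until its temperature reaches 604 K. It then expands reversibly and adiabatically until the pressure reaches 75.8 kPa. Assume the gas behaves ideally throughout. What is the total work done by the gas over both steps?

n = P₁V₁/(RT₁) = 200×21.3/(8.314×412) = 1.24 mol.
Step 1 — Isobaric: P stays 200 kPa; V/T = const ⇒ T₂ = 604 K, V₂ = 31.2 L.
W = PΔV = 200×(31.2−21.3) kPa·L = 1990 J.
ΔU = nCvΔT = 1.24×46.2×(604−412) = 11000 J.
Q = ΔU + W = nCpΔT = 13000 J.
State after step 1: P = 200 kPa, V = 31.2 L, T = 604 K.
Step 2 — Adiabatic: T₂/T₁ = (P₂/P₁)^((γ−1)/γ) ⇒ T₂ = 604×(0.379)^0.153 = 521 K; V₂ = 71.1 L.
ΔU = nCvΔT = 1.24×46.2×(521−604) = -4770 J.
Q = 0 for an adiabatic process, so W = −ΔU = 4770 J.
Net over both steps: W = 6760 J, Q = 13000 J, ΔU = 6260 J.

6760 J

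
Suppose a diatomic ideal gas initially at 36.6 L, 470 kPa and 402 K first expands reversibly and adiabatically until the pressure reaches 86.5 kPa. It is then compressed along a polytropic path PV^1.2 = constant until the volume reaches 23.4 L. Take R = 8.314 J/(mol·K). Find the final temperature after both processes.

345 K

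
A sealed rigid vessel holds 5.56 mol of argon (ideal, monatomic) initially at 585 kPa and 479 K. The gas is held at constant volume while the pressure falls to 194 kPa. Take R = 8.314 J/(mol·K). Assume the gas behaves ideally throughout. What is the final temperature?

159 K

V₁ = nRT₁/P₁ = 5.56×8.314×479/585 = 37.8 L.
Isochoric: V stays 37.8 L; P/T = const ⇒ T₂ = 159 K, P₂ = 194 kPa.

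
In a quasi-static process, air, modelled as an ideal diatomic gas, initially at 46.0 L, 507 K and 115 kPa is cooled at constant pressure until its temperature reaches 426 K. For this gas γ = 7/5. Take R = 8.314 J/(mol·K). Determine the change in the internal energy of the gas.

-2110 J

n = P₁V₁/(RT₁) = 115×46.0/(8.314×507) = 1.25 mol.
Isobaric: P stays 115 kPa; V/T = const ⇒ T₂ = 426 K, V₂ = 38.7 L.
For an ideal gas ΔU = nCvΔT with Cv = (5/2)R = 20.8 J/(mol·K).
ΔU = 1.25×20.8×(426−507) = -2110 J.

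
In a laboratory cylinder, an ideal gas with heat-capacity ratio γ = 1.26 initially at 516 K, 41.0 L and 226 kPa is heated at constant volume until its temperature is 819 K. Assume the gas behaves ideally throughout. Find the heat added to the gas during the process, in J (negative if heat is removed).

20900 J

n = P₁V₁/(RT₁) = 226×41.0/(8.314×516) = 2.16 mol.
Isochoric: V stays 41.0 L; P/T = const ⇒ T₂ = 819 K, P₂ = 359 kPa.
W = 0 (no volume change).
ΔU = nCvΔT = 2.16×32.0×(819−516) = 20900 J.
Q = ΔU = 20900 J.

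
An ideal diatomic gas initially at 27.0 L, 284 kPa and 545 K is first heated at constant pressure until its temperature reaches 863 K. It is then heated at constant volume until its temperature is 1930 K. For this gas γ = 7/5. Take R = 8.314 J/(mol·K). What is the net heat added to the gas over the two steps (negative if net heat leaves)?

n = P₁V₁/(RT₁) = 284×27.0/(8.314×545) = 1.69 mol.
Step 1 — Isobaric: P stays 284 kPa; V/T = const ⇒ T₂ = 863 K, V₂ = 42.8 L.
W = PΔV = 284×(42.8−27.0) kPa·L = 4470 J.
ΔU = nCvΔT = 1.69×20.8×(863−545) = 11200 J.
Q = ΔU + W = nCpΔT = 15700 J.
State after step 1: P = 284 kPa, V = 42.8 L, T = 863 K.
Step 2 — Isochoric: V stays 42.8 L; P/T = const ⇒ T₂ = 1930 K, P₂ = 635 kPa.
W = 0 (no volume change).
ΔU = nCvΔT = 1.69×20.8×(1930−863) = 37500 J.
Q = ΔU = 37500 J.
Net over both steps: W = 4470 J, Q = 53200 J, ΔU = 48700 J.

53200 J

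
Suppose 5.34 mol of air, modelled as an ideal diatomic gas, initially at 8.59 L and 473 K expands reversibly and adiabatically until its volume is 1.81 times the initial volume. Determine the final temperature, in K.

373 K

P₁ = nRT₁/V₁ = 5.34×8.314×473/8.59 = 2440 kPa.
Adiabatic: TV^(γ−1) = const ⇒ T₂ = 473×(0.552)^0.400 = 373 K; PV^γ = const ⇒ P₂ = 1070 kPa.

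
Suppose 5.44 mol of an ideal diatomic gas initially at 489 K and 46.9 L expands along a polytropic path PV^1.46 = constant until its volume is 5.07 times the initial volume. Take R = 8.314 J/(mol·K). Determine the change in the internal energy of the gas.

-29100 J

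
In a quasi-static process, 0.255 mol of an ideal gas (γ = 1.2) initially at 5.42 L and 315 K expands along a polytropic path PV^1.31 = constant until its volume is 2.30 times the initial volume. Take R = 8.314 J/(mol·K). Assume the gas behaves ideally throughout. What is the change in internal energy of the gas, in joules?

P₁ = nRT₁/V₁ = 0.255×8.314×315/5.42 = 123 kPa.
Polytropic n=1.31: T₂ = T₁(V₁/V₂)^(n−1) = 315×(0.435)^0.31 = 243 K; P₂ = P₁(V₁/V₂)^n = 41.4 kPa.
For an ideal gas ΔU = nCvΔT with Cv = R/(γ−1) = 41.6 J/(mol·K).
ΔU = 0.255×41.6×(243−315) = -760 J.

-760 J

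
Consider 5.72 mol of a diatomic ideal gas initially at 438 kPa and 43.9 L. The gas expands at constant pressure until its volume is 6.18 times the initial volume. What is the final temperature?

T₁ = P₁V₁/(nR) = 438×43.9/(5.72×8.314) = 404 K.
Isobaric: P stays 438 kPa; V/T = const ⇒ T₂ = 2500 K, V₂ = 271 L.

2500 K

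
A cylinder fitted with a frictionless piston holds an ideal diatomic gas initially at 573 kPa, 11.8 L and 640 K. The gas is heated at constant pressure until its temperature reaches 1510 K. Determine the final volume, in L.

Isobaric: P stays 573 kPa; V/T = const ⇒ T₂ = 1510 K, V₂ = 27.8 L.

27.8 L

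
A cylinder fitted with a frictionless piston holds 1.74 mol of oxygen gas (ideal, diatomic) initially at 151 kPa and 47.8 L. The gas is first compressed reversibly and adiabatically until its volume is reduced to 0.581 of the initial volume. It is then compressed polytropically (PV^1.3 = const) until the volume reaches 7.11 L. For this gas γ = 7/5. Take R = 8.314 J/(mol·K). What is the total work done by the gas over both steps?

T₁ = P₁V₁/(nR) = 151×47.8/(1.74×8.314) = 499 K.
Step 1 — Adiabatic: TV^(γ−1) = const ⇒ T₂ = 499×(1.72)^0.400 = 620 K; PV^γ = const ⇒ P₂ = 323 kPa.
ΔU = nCvΔT = 1.74×20.8×(620−499) = 4380 J.
Q = 0 for an adiabatic process, so W = −ΔU = -4380 J.
State after step 1: P = 323 kPa, V = 27.8 L, T = 620 K.
Step 2 — Polytropic n=1.3: T₂ = T₁(V₁/V₂)^(n−1) = 620×(3.91)^0.30 = 933 K; P₂ = P₁(V₁/V₂)^n = 1900 kPa.
W = (P₁V₁−P₂V₂)/(n−1) = (323×27.8−1900×7.11)/0.30 = -15100 J.
ΔU = nCvΔT = 1.74×20.8×(933−620) = 11300 J.
Q = ΔU + W = -3770 J.
Net over both steps: W = -19500 J, Q = -3770 J, ΔU = 15700 J.

-19500 J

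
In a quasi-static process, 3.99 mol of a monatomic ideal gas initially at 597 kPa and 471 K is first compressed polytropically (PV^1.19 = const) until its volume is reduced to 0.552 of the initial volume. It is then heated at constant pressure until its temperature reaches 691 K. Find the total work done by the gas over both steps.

V₁ = nRT₁/P₁ = 3.99×8.314×471/597 = 26.2 L.
Step 1 — Polytropic n=1.19: T₂ = T₁(V₁/V₂)^(n−1) = 471×(1.81)^0.19 = 527 K; P₂ = P₁(V₁/V₂)^n = 1210 kPa.
W = (P₁V₁−P₂V₂)/(n−1) = (597×26.2−1210×14.4)/0.19 = -9830 J.
ΔU = nCvΔT = 3.99×12.5×(527−471) = 2800 J.
Q = ΔU + W = -7030 J.
State after step 1: P = 1210 kPa, V = 14.4 L, T = 527 K.
Step 2 — Isobaric: P stays 1210 kPa; V/T = const ⇒ T₂ = 691 K, V₂ = 18.9 L.
W = PΔV = 1210×(18.9−14.4) kPa·L = 5430 J.
ΔU = nCvΔT = 3.99×12.5×(691−527) = 8150 J.
Q = ΔU + W = nCpΔT = 13600 J.
Net over both steps: W = -4400 J, Q = 6550 J, ΔU = 10900 J.

-4400 J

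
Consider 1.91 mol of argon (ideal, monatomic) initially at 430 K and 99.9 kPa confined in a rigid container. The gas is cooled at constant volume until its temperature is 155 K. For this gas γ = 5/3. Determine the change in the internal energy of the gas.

-6550 J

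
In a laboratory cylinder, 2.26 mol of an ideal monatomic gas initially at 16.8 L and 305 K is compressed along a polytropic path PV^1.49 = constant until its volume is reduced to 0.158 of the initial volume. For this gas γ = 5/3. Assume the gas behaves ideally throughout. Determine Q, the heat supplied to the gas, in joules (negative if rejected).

-4560 J

P₁ = nRT₁/V₁ = 2.26×8.314×305/16.8 = 341 kPa.
Polytropic n=1.49: T₂ = T₁(V₁/V₂)^(n−1) = 305×(6.33)^0.49 = 753 K; P₂ = P₁(V₁/V₂)^n = 5330 kPa.
W = (P₁V₁−P₂V₂)/(n−1) = (341×16.8−5330×2.65)/0.49 = -17200 J.
ΔU = nCvΔT = 2.26×12.5×(753−305) = 12600 J.
Q = ΔU + W = -4560 J.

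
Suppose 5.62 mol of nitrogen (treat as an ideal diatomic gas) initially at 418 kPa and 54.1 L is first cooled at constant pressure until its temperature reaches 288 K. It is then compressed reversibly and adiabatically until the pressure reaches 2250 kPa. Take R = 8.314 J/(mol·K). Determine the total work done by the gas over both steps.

T₁ = P₁V₁/(nR) = 418×54.1/(5.62×8.314) = 484 K.
Step 1 — Isobaric: P stays 418 kPa; V/T = const ⇒ T₂ = 288 K, V₂ = 32.2 L.
W = PΔV = 418×(32.2−54.1) kPa·L = -9160 J.
ΔU = nCvΔT = 5.62×20.8×(288−484) = -22900 J.
Q = ΔU + W = nCpΔT = -32000 J.
State after step 1: P = 418 kPa, V = 32.2 L, T = 288 K.
Step 2 — Adiabatic: T₂/T₁ = (P₂/P₁)^((γ−1)/γ) ⇒ T₂ = 288×(5.38)^0.286 = 466 K; V₂ = 9.67 L.
ΔU = nCvΔT = 5.62×20.8×(466−288) = 20800 J.
Q = 0 for an adiabatic process, so W = −ΔU = -20800 J.
Net over both steps: W = -29900 J, Q = -32000 J, ΔU = -2120 J.

-29900 J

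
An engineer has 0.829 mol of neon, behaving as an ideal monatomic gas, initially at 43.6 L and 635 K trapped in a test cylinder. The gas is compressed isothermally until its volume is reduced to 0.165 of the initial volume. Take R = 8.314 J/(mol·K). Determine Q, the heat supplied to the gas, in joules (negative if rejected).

-7890 J

P₁ = nRT₁/V₁ = 0.829×8.314×635/43.6 = 100 kPa.
Isothermal: T stays 635 K; PV = const ⇒ V₂ = 7.19 L, P₂ = 608 kPa.
ΔU = 0 (ideal gas, T constant).
W = nRT ln(V₂/V₁) = 0.829×8.314×635×ln(0.165) = -7890 J.
Q = ΔU + W = -7890 J.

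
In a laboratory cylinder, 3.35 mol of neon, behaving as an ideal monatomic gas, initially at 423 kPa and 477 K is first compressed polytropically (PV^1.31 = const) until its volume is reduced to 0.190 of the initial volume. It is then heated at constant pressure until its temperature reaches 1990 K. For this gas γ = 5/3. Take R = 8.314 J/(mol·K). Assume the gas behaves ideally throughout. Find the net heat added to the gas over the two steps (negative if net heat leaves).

67500 J

V₁ = nRT₁/P₁ = 3.35×8.314×477/423 = 31.4 L.
Step 1 — Polytropic n=1.31: T₂ = T₁(V₁/V₂)^(n−1) = 477×(5.26)^0.31 = 798 K; P₂ = P₁(V₁/V₂)^n = 3730 kPa.
W = (P₁V₁−P₂V₂)/(n−1) = (423×31.4−3730×5.97)/0.31 = -28900 J.
ΔU = nCvΔT = 3.35×12.5×(798−477) = 13400 J.
Q = ΔU + W = -15400 J.
State after step 1: P = 3730 kPa, V = 5.97 L, T = 798 K.
Step 2 — Isobaric: P stays 3730 kPa; V/T = const ⇒ T₂ = 1990 K, V₂ = 14.9 L.
W = PΔV = 3730×(14.9−5.97) kPa·L = 33200 J.
ΔU = nCvΔT = 3.35×12.5×(1990−798) = 49800 J.
Q = ΔU + W = nCpΔT = 83000 J.
Net over both steps: W = 4340 J, Q = 67500 J, ΔU = 63200 J.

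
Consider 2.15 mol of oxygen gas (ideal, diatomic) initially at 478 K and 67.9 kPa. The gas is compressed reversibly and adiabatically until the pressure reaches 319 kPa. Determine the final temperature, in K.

744 K

V₁ = nRT₁/P₁ = 2.15×8.314×478/67.9 = 126 L.
Adiabatic: T₂/T₁ = (P₂/P₁)^((γ−1)/γ) ⇒ T₂ = 478×(4.70)^0.286 = 744 K; V₂ = 41.7 L.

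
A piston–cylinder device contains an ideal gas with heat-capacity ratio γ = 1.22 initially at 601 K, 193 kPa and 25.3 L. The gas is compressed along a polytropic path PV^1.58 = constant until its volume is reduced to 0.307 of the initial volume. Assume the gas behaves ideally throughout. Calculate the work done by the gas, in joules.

n = P₁V₁/(RT₁) = 193×25.3/(8.314×601) = 0.977 mol.
Polytropic n=1.58: T₂ = T₁(V₁/V₂)^(n−1) = 601×(3.26)^0.58 = 1190 K; P₂ = P₁(V₁/V₂)^n = 1250 kPa.
W = (P₁V₁−P₂V₂)/(n−1) = (193×25.3−1250×7.77)/0.58 = -8280 J.

-8280 J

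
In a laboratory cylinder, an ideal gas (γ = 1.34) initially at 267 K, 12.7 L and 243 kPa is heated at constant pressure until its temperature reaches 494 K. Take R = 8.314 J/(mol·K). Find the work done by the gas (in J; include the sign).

n = P₁V₁/(RT₁) = 243×12.7/(8.314×267) = 1.39 mol.
Isobaric: P stays 243 kPa; V/T = const ⇒ T₂ = 494 K, V₂ = 23.5 L.
W = PΔV = 243×(23.5−12.7) kPa·L = 2620 J.

2620 J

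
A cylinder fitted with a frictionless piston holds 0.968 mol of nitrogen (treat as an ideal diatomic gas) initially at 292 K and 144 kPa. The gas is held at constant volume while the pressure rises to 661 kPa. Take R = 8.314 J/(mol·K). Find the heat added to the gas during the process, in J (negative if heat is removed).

21100 J

V₁ = nRT₁/P₁ = 0.968×8.314×292/144 = 16.3 L.
Isochoric: V stays 16.3 L; P/T = const ⇒ T₂ = 1340 K, P₂ = 661 kPa.
W = 0 (no volume change).
ΔU = nCvΔT = 0.968×20.8×(1340−292) = 21100 J.
Q = ΔU = 21100 J.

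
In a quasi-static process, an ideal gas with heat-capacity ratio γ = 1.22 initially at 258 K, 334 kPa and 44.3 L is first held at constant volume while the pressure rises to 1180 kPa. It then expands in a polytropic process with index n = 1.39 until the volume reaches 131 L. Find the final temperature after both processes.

597 K

n = P₁V₁/(RT₁) = 334×44.3/(8.314×258) = 6.90 mol.
Step 1 — Isochoric: V stays 44.3 L; P/T = const ⇒ T₂ = 911 K, P₂ = 1180 kPa.
W = 0 (no volume change).
ΔU = nCvΔT = 6.90×37.8×(911−258) = 170000 J.
Q = ΔU = 170000 J.
State after step 1: P = 1180 kPa, V = 44.3 L, T = 911 K.
Step 2 — Polytropic n=1.39: T₂ = T₁(V₁/V₂)^(n−1) = 911×(0.338)^0.39 = 597 K; P₂ = P₁(V₁/V₂)^n = 261 kPa.
W = (P₁V₁−P₂V₂)/(n−1) = (1180×44.3−261×131)/0.39 = 46200 J.
ΔU = nCvΔT = 6.90×37.8×(597−911) = -81900 J.
Q = ΔU + W = -35700 J.
Net over both steps: W = 46200 J, Q = 135000 J, ΔU = 88400 J.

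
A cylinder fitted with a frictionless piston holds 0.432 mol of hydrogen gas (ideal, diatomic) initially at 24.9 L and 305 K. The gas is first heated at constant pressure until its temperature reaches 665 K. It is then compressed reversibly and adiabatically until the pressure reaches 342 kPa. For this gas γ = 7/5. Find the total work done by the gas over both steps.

P₁ = nRT₁/V₁ = 0.432×8.314×305/24.9 = 44.0 kPa.
Step 1 — Isobaric: P stays 44.0 kPa; V/T = const ⇒ T₂ = 665 K, V₂ = 54.3 L.
W = PΔV = 44.0×(54.3−24.9) kPa·L = 1290 J.
ΔU = nCvΔT = 0.432×20.8×(665−305) = 3230 J.
Q = ΔU + W = nCpΔT = 4530 J.
State after step 1: P = 44.0 kPa, V = 54.3 L, T = 665 K.
Step 2 — Adiabatic: T₂/T₁ = (P₂/P₁)^((γ−1)/γ) ⇒ T₂ = 665×(7.77)^0.286 = 1190 K; V₂ = 12.5 L.
ΔU = nCvΔT = 0.432×20.8×(1190−665) = 4760 J.
Q = 0 for an adiabatic process, so W = −ΔU = -4760 J.
Net over both steps: W = -3460 J, Q = 4530 J, ΔU = 7990 J.

-3460 J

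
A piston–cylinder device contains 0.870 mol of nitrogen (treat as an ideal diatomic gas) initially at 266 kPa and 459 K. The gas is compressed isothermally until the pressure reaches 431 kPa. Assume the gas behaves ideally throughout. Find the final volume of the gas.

7.70 L

V₁ = nRT₁/P₁ = 0.870×8.314×459/266 = 12.5 L.
Isothermal: T stays 459 K; PV = const ⇒ V₂ = 7.70 L, P₂ = 431 kPa.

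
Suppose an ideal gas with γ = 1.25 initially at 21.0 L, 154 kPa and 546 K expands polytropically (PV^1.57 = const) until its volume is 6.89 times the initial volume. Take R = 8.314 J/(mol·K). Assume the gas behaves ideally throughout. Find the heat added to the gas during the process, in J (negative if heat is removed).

n = P₁V₁/(RT₁) = 154×21.0/(8.314×546) = 0.712 mol.
Polytropic n=1.57: T₂ = T₁(V₁/V₂)^(n−1) = 546×(0.145)^0.57 = 182 K; P₂ = P₁(V₁/V₂)^n = 7.44 kPa.
W = (P₁V₁−P₂V₂)/(n−1) = (154×21.0−7.44×145)/0.57 = 3790 J.
ΔU = nCvΔT = 0.712×33.3×(182−546) = -8630 J.
Q = ΔU + W = -4850 J.

-4850 J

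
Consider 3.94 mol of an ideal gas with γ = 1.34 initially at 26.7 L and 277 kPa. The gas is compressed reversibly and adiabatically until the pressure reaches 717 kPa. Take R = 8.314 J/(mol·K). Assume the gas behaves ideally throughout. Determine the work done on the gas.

5940 J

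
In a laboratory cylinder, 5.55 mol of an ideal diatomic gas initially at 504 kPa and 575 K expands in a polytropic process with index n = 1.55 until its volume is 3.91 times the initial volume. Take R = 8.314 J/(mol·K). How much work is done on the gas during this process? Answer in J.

-25500 J

V₁ = nRT₁/P₁ = 5.55×8.314×575/504 = 52.6 L.
Polytropic n=1.55: T₂ = T₁(V₁/V₂)^(n−1) = 575×(0.256)^0.55 = 272 K; P₂ = P₁(V₁/V₂)^n = 60.9 kPa.
W = (P₁V₁−P₂V₂)/(n−1) = (504×52.6−60.9×206)/0.55 = 25500 J.
Work done on the gas = −W_by = -25500 J.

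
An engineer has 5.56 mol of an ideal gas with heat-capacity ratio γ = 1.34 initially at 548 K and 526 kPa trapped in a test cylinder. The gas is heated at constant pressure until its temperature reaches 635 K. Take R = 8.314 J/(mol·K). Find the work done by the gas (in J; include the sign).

4020 J

V₁ = nRT₁/P₁ = 5.56×8.314×548/526 = 48.2 L.
Isobaric: P stays 526 kPa; V/T = const ⇒ T₂ = 635 K, V₂ = 55.8 L.
W = PΔV = 526×(55.8−48.2) kPa·L = 4020 J.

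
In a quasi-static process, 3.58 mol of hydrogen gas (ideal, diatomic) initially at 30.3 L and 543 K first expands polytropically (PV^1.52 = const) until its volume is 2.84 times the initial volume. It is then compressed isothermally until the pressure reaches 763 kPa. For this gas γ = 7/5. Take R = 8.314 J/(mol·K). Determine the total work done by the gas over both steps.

-5250 J

P₁ = nRT₁/V₁ = 3.58×8.314×543/30.3 = 533 kPa.
Step 1 — Polytropic n=1.52: T₂ = T₁(V₁/V₂)^(n−1) = 543×(0.352)^0.52 = 316 K; P₂ = P₁(V₁/V₂)^n = 109 kPa.
W = (P₁V₁−P₂V₂)/(n−1) = (533×30.3−109×86.1)/0.52 = 13000 J.
ΔU = nCvΔT = 3.58×20.8×(316−543) = -16900 J.
Q = ΔU + W = -3910 J.
State after step 1: P = 109 kPa, V = 86.1 L, T = 316 K.
Step 2 — Isothermal: T stays 316 K; PV = const ⇒ V₂ = 12.3 L, P₂ = 763 kPa.
ΔU = 0 (ideal gas, T constant).
W = nRT ln(V₂/V₁) = 3.58×8.314×316×ln(0.143) = -18300 J.
Q = ΔU + W = -18300 J.
Net over both steps: W = -5250 J, Q = -22200 J, ΔU = -16900 J.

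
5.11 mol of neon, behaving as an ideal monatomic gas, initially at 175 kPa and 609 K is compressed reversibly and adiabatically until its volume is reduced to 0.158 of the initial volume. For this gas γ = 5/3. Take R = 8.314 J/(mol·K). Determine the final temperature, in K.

V₁ = nRT₁/P₁ = 5.11×8.314×609/175 = 148 L.
Adiabatic: TV^(γ−1) = const ⇒ T₂ = 609×(6.33)^0.667 = 2080 K; PV^γ = const ⇒ P₂ = 3790 kPa.

2080 K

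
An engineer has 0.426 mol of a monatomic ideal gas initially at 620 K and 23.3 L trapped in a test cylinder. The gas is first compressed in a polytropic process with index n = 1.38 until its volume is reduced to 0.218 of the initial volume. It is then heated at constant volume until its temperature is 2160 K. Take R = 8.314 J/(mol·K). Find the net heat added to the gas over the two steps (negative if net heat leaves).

P₁ = nRT₁/V₁ = 0.426×8.314×620/23.3 = 94.2 kPa.
Step 1 — Polytropic n=1.38: T₂ = T₁(V₁/V₂)^(n−1) = 620×(4.59)^0.38 = 1110 K; P₂ = P₁(V₁/V₂)^n = 771 kPa.
W = (P₁V₁−P₂V₂)/(n−1) = (94.2×23.3−771×5.08)/0.38 = -4530 J.
ΔU = nCvΔT = 0.426×12.5×(1110−620) = 2580 J.
Q = ΔU + W = -1950 J.
State after step 1: P = 771 kPa, V = 5.08 L, T = 1110 K.
Step 2 — Isochoric: V stays 5.08 L; P/T = const ⇒ T₂ = 2160 K, P₂ = 1510 kPa.
W = 0 (no volume change).
ΔU = nCvΔT = 0.426×12.5×(2160−1110) = 5600 J.
Q = ΔU = 5600 J.
Net over both steps: W = -4530 J, Q = 3650 J, ΔU = 8180 J.

3650 J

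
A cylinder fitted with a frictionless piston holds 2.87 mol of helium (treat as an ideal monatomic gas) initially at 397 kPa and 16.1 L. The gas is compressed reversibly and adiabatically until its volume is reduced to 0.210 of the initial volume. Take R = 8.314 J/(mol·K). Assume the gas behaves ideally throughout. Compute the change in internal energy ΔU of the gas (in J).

17500 J

T₁ = P₁V₁/(nR) = 397×16.1/(2.87×8.314) = 268 K.
Adiabatic: TV^(γ−1) = const ⇒ T₂ = 268×(4.76)^0.667 = 758 K; PV^γ = const ⇒ P₂ = 5350 kPa.
For an ideal gas ΔU = nCvΔT with Cv = (3/2)R = 12.5 J/(mol·K).
ΔU = 2.87×12.5×(758−268) = 17500 J.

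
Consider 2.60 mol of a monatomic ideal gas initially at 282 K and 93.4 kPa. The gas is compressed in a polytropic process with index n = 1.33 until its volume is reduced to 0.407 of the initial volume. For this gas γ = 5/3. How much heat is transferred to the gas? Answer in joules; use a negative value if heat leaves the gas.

V₁ = nRT₁/P₁ = 2.60×8.314×282/93.4 = 65.3 L.
Polytropic n=1.33: T₂ = T₁(V₁/V₂)^(n−1) = 282×(2.46)^0.33 = 379 K; P₂ = P₁(V₁/V₂)^n = 309 kPa.
W = (P₁V₁−P₂V₂)/(n−1) = (93.4×65.3−309×26.6)/0.33 = -6380 J.
ΔU = nCvΔT = 2.60×12.5×(379−282) = 3160 J.
Q = ΔU + W = -3220 J.

-3220 J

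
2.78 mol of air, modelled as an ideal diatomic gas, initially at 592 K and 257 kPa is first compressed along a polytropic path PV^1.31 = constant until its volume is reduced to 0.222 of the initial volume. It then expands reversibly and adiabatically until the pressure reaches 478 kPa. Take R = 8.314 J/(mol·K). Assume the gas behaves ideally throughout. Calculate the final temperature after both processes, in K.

V₁ = nRT₁/P₁ = 2.78×8.314×592/257 = 53.2 L.
Step 1 — Polytropic n=1.31: T₂ = T₁(V₁/V₂)^(n−1) = 592×(4.50)^0.31 = 944 K; P₂ = P₁(V₁/V₂)^n = 1850 kPa.
W = (P₁V₁−P₂V₂)/(n−1) = (257×53.2−1850×11.8)/0.31 = -26200 J.
ΔU = nCvΔT = 2.78×20.8×(944−592) = 20300 J.
Q = ΔU + W = -5900 J.
State after step 1: P = 1850 kPa, V = 11.8 L, T = 944 K.
Step 2 — Adiabatic: T₂/T₁ = (P₂/P₁)^((γ−1)/γ) ⇒ T₂ = 944×(0.259)^0.286 = 642 K; V₂ = 31.0 L.
ΔU = nCvΔT = 2.78×20.8×(642−944) = -17500 J.
Q = 0 for an adiabatic process, so W = −ΔU = 17500 J.
Net over both steps: W = -8770 J, Q = -5900 J, ΔU = 2870 J.

642 K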